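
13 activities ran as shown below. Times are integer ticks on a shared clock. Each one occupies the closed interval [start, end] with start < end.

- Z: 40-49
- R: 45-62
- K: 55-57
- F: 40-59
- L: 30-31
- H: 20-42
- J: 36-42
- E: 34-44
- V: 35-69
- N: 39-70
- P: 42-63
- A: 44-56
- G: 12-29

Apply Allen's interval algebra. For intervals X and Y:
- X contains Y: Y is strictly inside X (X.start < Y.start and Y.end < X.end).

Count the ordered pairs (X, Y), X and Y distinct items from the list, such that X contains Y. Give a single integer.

Checking all 156 ordered pairs for relation 'contains'; matching pairs in alphabetical order:
(E, J): E contains J ✓
(F, A): F contains A ✓
(F, K): F contains K ✓
(H, L): H contains L ✓
(N, A): N contains A ✓
(N, F): N contains F ✓
(N, K): N contains K ✓
(N, P): N contains P ✓
(N, R): N contains R ✓
(N, Z): N contains Z ✓
(P, A): P contains A ✓
(P, K): P contains K ✓
(P, R): P contains R ✓
(R, K): R contains K ✓
(V, A): V contains A ✓
(V, F): V contains F ✓
(V, J): V contains J ✓
(V, K): V contains K ✓
(V, P): V contains P ✓
(V, R): V contains R ✓
(V, Z): V contains Z ✓
Count: 21.

21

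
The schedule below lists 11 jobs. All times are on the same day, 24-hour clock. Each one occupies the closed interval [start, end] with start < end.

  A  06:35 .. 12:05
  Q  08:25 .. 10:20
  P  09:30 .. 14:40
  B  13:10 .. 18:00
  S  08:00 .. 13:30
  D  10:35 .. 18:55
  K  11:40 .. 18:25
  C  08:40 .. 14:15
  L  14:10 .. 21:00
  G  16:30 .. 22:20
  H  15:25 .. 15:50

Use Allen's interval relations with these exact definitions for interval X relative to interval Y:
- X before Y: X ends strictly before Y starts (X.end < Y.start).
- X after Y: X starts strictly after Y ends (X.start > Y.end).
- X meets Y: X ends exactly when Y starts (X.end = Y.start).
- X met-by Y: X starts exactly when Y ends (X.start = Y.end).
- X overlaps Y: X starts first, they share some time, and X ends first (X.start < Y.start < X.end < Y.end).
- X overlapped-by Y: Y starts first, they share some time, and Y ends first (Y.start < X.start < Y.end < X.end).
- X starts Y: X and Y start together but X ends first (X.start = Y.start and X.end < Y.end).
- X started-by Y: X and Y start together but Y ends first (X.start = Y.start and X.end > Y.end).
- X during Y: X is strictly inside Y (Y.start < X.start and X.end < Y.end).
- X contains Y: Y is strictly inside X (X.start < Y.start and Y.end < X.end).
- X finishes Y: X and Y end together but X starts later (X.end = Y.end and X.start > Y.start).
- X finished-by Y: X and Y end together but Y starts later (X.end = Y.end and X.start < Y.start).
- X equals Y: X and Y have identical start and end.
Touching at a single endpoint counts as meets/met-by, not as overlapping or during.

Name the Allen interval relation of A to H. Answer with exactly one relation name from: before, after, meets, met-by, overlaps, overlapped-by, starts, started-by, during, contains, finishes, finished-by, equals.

before

A = [06:35, 12:05]; H = [15:25, 15:50].
Compare endpoints: A.start < H.start, A.start < H.end, A.end < H.start, A.end < H.end.
That pattern is 'before'.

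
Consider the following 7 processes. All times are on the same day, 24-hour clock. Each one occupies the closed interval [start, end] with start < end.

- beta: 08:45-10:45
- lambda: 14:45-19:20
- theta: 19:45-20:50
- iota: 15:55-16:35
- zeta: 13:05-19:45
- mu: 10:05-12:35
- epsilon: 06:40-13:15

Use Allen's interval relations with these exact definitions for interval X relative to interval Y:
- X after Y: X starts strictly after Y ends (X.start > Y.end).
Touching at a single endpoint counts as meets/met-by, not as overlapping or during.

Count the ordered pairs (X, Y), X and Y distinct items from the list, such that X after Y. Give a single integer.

Checking all 42 ordered pairs for relation 'after'; matching pairs in alphabetical order:
(iota, beta): iota after beta ✓
(iota, epsilon): iota after epsilon ✓
(iota, mu): iota after mu ✓
(lambda, beta): lambda after beta ✓
(lambda, epsilon): lambda after epsilon ✓
(lambda, mu): lambda after mu ✓
(theta, beta): theta after beta ✓
(theta, epsilon): theta after epsilon ✓
(theta, iota): theta after iota ✓
(theta, lambda): theta after lambda ✓
(theta, mu): theta after mu ✓
(zeta, beta): zeta after beta ✓
(zeta, mu): zeta after mu ✓
Count: 13.

13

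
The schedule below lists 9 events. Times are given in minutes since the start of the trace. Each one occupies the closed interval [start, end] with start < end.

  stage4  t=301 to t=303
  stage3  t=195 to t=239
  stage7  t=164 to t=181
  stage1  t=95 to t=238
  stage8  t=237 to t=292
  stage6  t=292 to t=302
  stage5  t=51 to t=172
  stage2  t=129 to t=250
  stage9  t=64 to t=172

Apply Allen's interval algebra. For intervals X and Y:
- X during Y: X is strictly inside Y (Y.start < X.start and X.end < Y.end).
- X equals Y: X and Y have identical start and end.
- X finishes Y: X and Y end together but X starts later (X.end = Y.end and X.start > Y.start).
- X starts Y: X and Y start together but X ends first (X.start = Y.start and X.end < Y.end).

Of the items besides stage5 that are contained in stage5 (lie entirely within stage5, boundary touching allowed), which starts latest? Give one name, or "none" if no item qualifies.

stage9

Target stage5 = [t=51, t=172].
stage1 [t=95, t=238] → overlapped-by → excluded.
stage2 [t=129, t=250] → overlapped-by → excluded.
stage3 [t=195, t=239] → after → excluded.
stage4 [t=301, t=303] → after → excluded.
stage6 [t=292, t=302] → after → excluded.
stage7 [t=164, t=181] → overlapped-by → excluded.
stage8 [t=237, t=292] → after → excluded.
stage9 [t=64, t=172] → finishes → candidate.
Among candidates, latest start is t=64 → stage9.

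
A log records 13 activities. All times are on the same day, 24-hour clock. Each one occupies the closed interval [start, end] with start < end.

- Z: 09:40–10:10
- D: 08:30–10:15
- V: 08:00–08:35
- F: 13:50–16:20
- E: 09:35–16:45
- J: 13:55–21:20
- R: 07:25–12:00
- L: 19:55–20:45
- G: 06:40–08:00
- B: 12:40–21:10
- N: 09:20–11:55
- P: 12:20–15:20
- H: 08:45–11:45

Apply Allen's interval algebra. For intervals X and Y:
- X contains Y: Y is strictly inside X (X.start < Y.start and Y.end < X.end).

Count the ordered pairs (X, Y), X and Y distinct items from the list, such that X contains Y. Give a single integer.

Checking all 156 ordered pairs for relation 'contains'; matching pairs in alphabetical order:
(B, F): B contains F ✓
(B, L): B contains L ✓
(D, Z): D contains Z ✓
(E, F): E contains F ✓
(E, P): E contains P ✓
(E, Z): E contains Z ✓
(H, Z): H contains Z ✓
(J, L): J contains L ✓
(N, Z): N contains Z ✓
(R, D): R contains D ✓
(R, H): R contains H ✓
(R, N): R contains N ✓
(R, V): R contains V ✓
(R, Z): R contains Z ✓
Count: 14.

14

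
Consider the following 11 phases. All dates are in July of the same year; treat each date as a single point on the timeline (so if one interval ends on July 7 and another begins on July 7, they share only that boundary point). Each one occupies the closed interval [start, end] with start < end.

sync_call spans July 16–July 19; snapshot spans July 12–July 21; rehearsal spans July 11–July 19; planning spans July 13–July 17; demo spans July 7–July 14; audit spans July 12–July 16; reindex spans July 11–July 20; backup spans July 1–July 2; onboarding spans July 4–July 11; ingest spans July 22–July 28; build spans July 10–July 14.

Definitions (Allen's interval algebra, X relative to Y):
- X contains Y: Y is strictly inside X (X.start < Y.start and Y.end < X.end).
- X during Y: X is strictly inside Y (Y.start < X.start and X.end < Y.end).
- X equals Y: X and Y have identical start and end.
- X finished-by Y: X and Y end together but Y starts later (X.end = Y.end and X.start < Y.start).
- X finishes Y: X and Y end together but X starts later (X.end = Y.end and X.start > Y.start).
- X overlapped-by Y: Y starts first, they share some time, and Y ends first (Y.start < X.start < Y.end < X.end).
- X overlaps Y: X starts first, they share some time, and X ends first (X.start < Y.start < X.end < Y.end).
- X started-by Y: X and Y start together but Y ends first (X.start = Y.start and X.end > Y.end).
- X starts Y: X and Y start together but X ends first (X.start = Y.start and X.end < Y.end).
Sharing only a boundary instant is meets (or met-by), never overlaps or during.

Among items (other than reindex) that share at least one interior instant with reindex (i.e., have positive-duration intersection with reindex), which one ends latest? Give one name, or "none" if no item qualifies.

Target reindex = [July 11, July 20].
audit [July 12, July 16] → during → candidate.
backup [July 1, July 2] → before → excluded.
build [July 10, July 14] → overlaps → candidate.
demo [July 7, July 14] → overlaps → candidate.
ingest [July 22, July 28] → after → excluded.
onboarding [July 4, July 11] → meets → excluded.
planning [July 13, July 17] → during → candidate.
rehearsal [July 11, July 19] → starts → candidate.
snapshot [July 12, July 21] → overlapped-by → candidate.
sync_call [July 16, July 19] → during → candidate.
Among candidates, latest end is July 21 → snapshot.

snapshot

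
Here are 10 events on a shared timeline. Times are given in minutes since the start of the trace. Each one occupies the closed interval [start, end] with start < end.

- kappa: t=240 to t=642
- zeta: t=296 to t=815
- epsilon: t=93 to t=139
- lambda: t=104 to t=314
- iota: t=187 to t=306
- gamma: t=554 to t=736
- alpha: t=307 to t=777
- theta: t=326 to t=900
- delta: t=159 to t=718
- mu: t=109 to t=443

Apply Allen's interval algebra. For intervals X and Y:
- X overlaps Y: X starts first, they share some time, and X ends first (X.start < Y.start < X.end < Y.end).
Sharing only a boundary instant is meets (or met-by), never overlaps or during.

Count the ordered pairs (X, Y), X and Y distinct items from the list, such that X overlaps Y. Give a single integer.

24

Checking all 90 ordered pairs for relation 'overlaps'; matching pairs in alphabetical order:
(alpha, theta): alpha overlaps theta ✓
(delta, alpha): delta overlaps alpha ✓
(delta, gamma): delta overlaps gamma ✓
(delta, theta): delta overlaps theta ✓
(delta, zeta): delta overlaps zeta ✓
(epsilon, lambda): epsilon overlaps lambda ✓
(epsilon, mu): epsilon overlaps mu ✓
(iota, kappa): iota overlaps kappa ✓
(iota, zeta): iota overlaps zeta ✓
(kappa, alpha): kappa overlaps alpha ✓
(kappa, gamma): kappa overlaps gamma ✓
(kappa, theta): kappa overlaps theta ✓
(kappa, zeta): kappa overlaps zeta ✓
(lambda, alpha): lambda overlaps alpha ✓
(lambda, delta): lambda overlaps delta ✓
(lambda, kappa): lambda overlaps kappa ✓
(lambda, mu): lambda overlaps mu ✓
(lambda, zeta): lambda overlaps zeta ✓
(mu, alpha): mu overlaps alpha ✓
(mu, delta): mu overlaps delta ✓
(mu, kappa): mu overlaps kappa ✓
(mu, theta): mu overlaps theta ✓
(mu, zeta): mu overlaps zeta ✓
(zeta, theta): zeta overlaps theta ✓
Count: 24.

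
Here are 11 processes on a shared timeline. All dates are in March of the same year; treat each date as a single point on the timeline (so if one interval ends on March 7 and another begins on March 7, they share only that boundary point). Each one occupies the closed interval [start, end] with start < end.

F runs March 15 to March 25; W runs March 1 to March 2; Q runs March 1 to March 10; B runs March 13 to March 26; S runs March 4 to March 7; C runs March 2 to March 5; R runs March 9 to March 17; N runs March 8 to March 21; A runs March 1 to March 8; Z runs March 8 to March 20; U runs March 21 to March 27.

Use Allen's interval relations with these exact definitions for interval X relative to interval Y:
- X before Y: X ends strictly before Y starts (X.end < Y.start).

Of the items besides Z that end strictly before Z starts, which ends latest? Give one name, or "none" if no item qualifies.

S

Target Z = [March 8, March 20].
A [March 1, March 8] → meets → excluded.
B [March 13, March 26] → overlapped-by → excluded.
C [March 2, March 5] → before → candidate.
F [March 15, March 25] → overlapped-by → excluded.
N [March 8, March 21] → started-by → excluded.
Q [March 1, March 10] → overlaps → excluded.
R [March 9, March 17] → during → excluded.
S [March 4, March 7] → before → candidate.
U [March 21, March 27] → after → excluded.
W [March 1, March 2] → before → candidate.
Among candidates, latest end is March 7 → S.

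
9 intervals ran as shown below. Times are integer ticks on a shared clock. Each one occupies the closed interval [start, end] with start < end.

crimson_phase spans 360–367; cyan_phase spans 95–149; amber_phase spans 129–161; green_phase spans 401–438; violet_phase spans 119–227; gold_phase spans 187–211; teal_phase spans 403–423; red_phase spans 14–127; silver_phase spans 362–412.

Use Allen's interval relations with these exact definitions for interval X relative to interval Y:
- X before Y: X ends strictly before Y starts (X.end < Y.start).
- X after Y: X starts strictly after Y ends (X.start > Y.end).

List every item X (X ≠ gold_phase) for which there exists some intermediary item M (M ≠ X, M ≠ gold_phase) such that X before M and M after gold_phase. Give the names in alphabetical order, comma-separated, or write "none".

amber_phase, crimson_phase, cyan_phase, red_phase, violet_phase

Target gold_phase = [187, 211].
Intermediaries M with M after gold_phase: crimson_phase, green_phase, silver_phase, teal_phase.
Via crimson_phase — items with X before crimson_phase: amber_phase, cyan_phase, red_phase, violet_phase.
Via green_phase — items with X before green_phase: amber_phase, crimson_phase, cyan_phase, red_phase, violet_phase.
Via silver_phase — items with X before silver_phase: amber_phase, cyan_phase, red_phase, violet_phase.
Via teal_phase — items with X before teal_phase: amber_phase, crimson_phase, cyan_phase, red_phase, violet_phase.
Union: amber_phase, crimson_phase, cyan_phase, red_phase, violet_phase.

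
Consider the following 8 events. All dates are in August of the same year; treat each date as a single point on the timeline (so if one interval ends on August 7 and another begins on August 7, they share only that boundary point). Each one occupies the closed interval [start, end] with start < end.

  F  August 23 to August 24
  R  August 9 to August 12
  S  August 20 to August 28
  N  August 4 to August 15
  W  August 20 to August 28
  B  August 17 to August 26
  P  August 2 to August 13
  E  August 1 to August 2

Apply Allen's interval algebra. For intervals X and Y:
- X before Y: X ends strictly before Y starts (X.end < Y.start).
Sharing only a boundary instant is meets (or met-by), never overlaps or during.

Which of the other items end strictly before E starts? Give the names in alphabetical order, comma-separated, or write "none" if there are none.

none

Target E = [August 1, August 2].
B [August 17, August 26] → after → no.
F [August 23, August 24] → after → no.
N [August 4, August 15] → after → no.
P [August 2, August 13] → met-by → no.
R [August 9, August 12] → after → no.
S [August 20, August 28] → after → no.
W [August 20, August 28] → after → no.
Result: none.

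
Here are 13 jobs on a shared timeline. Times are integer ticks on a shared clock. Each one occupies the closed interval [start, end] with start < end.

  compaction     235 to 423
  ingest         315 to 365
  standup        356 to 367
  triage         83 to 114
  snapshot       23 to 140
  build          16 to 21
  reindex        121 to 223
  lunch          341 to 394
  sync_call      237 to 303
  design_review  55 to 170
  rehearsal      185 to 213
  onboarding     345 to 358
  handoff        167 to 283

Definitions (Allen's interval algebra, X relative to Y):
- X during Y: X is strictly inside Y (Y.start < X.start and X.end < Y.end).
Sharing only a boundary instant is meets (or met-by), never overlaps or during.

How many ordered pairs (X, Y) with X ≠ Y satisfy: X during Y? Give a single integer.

12

Checking all 156 ordered pairs for relation 'during'; matching pairs in alphabetical order:
(ingest, compaction): ingest during compaction ✓
(lunch, compaction): lunch during compaction ✓
(onboarding, compaction): onboarding during compaction ✓
(onboarding, ingest): onboarding during ingest ✓
(onboarding, lunch): onboarding during lunch ✓
(rehearsal, handoff): rehearsal during handoff ✓
(rehearsal, reindex): rehearsal during reindex ✓
(standup, compaction): standup during compaction ✓
(standup, lunch): standup during lunch ✓
(sync_call, compaction): sync_call during compaction ✓
(triage, design_review): triage during design_review ✓
(triage, snapshot): triage during snapshot ✓
Count: 12.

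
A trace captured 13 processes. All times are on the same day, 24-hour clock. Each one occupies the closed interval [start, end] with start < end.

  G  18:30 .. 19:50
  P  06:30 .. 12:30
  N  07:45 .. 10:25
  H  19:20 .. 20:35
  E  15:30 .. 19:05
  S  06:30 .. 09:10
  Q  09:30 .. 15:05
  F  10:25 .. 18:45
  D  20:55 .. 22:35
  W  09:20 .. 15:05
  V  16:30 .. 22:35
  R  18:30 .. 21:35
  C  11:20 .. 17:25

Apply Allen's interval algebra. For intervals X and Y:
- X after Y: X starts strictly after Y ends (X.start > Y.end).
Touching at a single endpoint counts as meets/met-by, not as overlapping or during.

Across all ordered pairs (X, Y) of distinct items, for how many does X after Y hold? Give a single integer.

Checking all 156 ordered pairs for relation 'after'; matching pairs in alphabetical order:
(C, N): C after N ✓
(C, S): C after S ✓
(D, C): D after C ✓
(D, E): D after E ✓
(D, F): D after F ✓
(D, G): D after G ✓
(D, H): D after H ✓
(D, N): D after N ✓
(D, P): D after P ✓
(D, Q): D after Q ✓
(D, S): D after S ✓
(D, W): D after W ✓
(E, N): E after N ✓
(E, P): E after P ✓
(E, Q): E after Q ✓
(E, S): E after S ✓
(E, W): E after W ✓
(F, S): F after S ✓
(G, C): G after C ✓
(G, N): G after N ✓
(G, P): G after P ✓
(G, Q): G after Q ✓
(G, S): G after S ✓
(G, W): G after W ✓
... plus 21 further pairs not listed.
Count: 45.

45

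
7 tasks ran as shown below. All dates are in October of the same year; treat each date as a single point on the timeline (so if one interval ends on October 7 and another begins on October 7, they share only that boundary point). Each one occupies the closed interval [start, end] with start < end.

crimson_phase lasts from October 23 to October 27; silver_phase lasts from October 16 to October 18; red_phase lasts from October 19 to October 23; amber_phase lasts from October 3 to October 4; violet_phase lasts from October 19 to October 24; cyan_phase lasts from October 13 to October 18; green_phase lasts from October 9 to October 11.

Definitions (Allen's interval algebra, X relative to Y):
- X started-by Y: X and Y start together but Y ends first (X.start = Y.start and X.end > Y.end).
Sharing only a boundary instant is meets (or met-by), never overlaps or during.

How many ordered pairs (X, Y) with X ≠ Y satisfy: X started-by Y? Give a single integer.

1

Checking all 42 ordered pairs for relation 'started-by'; matching pairs in alphabetical order:
(violet_phase, red_phase): violet_phase started-by red_phase ✓
Count: 1.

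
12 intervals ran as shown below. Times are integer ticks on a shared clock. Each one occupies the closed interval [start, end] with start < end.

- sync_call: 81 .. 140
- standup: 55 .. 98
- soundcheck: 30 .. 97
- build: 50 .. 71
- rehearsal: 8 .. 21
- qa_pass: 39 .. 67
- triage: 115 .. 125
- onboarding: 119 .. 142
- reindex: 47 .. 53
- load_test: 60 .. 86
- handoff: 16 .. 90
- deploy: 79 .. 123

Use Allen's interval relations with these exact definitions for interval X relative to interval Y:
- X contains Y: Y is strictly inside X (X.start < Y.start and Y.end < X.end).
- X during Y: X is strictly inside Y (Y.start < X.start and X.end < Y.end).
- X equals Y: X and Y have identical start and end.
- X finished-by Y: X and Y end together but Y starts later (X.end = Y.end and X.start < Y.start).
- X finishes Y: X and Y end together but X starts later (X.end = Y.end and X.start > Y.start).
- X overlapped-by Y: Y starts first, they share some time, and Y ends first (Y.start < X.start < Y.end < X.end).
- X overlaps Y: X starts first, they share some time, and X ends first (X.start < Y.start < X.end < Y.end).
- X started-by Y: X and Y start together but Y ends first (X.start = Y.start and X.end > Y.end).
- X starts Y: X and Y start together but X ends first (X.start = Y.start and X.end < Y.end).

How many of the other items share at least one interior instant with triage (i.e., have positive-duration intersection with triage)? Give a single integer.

3

Target triage = [115, 125].
build [50, 71] → before → no.
deploy [79, 123] → overlaps → counts.
handoff [16, 90] → before → no.
load_test [60, 86] → before → no.
onboarding [119, 142] → overlapped-by → counts.
qa_pass [39, 67] → before → no.
rehearsal [8, 21] → before → no.
reindex [47, 53] → before → no.
soundcheck [30, 97] → before → no.
standup [55, 98] → before → no.
sync_call [81, 140] → contains → counts.
Total: 3.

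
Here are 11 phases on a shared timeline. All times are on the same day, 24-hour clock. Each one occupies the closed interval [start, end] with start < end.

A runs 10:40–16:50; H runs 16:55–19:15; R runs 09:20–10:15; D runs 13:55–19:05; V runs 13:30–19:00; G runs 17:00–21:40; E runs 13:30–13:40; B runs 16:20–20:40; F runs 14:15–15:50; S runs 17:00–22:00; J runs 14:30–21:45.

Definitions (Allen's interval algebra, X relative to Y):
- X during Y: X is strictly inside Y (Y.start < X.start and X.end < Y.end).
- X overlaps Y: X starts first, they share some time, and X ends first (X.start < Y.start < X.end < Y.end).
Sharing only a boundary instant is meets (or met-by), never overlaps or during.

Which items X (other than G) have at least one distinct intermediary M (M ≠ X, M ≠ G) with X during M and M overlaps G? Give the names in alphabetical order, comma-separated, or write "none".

F, H

Target G = [17:00, 21:40].
Intermediaries M with M overlaps G: B, D, H, V.
Via B — items with X during B: H.
Via D — items with X during D: F.
Via H — items with X during H: none.
Via V — items with X during V: F.
Union: F, H.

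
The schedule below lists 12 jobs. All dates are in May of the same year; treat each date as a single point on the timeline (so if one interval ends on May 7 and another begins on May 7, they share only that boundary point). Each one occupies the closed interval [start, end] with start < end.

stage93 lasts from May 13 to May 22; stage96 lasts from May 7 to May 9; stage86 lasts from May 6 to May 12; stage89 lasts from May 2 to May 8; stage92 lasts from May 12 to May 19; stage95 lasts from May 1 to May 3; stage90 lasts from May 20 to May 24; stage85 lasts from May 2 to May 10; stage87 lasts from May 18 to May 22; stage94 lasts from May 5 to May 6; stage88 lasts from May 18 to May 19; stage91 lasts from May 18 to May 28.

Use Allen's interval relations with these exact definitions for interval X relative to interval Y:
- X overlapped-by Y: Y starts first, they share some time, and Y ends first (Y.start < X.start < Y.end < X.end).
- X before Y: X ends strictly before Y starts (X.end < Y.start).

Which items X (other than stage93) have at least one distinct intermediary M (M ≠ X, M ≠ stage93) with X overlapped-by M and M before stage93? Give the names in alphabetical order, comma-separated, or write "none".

stage85, stage86, stage89, stage96

Target stage93 = [May 13, May 22].
Intermediaries M with M before stage93: stage85, stage86, stage89, stage94, stage95, stage96.
Via stage85 — items with X overlapped-by stage85: stage86.
Via stage86 — items with X overlapped-by stage86: none.
Via stage89 — items with X overlapped-by stage89: stage86, stage96.
Via stage94 — items with X overlapped-by stage94: none.
Via stage95 — items with X overlapped-by stage95: stage85, stage89.
Via stage96 — items with X overlapped-by stage96: none.
Union: stage85, stage86, stage89, stage96.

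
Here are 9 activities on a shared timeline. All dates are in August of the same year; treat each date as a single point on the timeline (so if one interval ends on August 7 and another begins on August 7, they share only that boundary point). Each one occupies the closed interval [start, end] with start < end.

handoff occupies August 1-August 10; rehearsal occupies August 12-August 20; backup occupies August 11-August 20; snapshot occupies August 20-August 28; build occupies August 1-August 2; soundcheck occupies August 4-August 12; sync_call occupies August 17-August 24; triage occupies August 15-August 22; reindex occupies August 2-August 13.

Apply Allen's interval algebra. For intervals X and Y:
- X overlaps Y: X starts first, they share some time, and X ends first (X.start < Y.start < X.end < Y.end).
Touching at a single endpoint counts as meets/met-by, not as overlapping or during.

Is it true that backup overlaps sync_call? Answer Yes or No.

backup = [August 11, August 20], sync_call = [August 17, August 24].
Actual relation of backup to sync_call: overlaps.
Asked whether 'overlaps' holds → Yes.

Yes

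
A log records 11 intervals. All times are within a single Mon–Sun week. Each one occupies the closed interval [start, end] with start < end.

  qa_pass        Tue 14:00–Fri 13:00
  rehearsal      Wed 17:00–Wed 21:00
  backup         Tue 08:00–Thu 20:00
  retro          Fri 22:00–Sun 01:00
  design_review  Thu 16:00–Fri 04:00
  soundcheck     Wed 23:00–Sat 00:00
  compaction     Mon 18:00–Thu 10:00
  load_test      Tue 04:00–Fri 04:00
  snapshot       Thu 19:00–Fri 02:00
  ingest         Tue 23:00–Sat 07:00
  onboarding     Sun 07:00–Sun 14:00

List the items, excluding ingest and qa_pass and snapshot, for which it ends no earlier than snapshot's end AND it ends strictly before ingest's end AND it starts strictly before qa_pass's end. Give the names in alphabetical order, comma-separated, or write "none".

Conditions: its end is no earlier than snapshot's end (X.end >= Fri 02:00) AND its end is strictly before ingest's end (X.end < Sat 07:00) AND its start is strictly before qa_pass's end (X.start < Fri 13:00).
backup: end Thu 20:00 >= Fri 02:00? ✗; end Thu 20:00 < Sat 07:00? ✓; start Tue 08:00 < Fri 13:00? ✓ → no.
compaction: end Thu 10:00 >= Fri 02:00? ✗; end Thu 10:00 < Sat 07:00? ✓; start Mon 18:00 < Fri 13:00? ✓ → no.
design_review: end Fri 04:00 >= Fri 02:00? ✓; end Fri 04:00 < Sat 07:00? ✓; start Thu 16:00 < Fri 13:00? ✓ → yes.
load_test: end Fri 04:00 >= Fri 02:00? ✓; end Fri 04:00 < Sat 07:00? ✓; start Tue 04:00 < Fri 13:00? ✓ → yes.
onboarding: end Sun 14:00 >= Fri 02:00? ✓; end Sun 14:00 < Sat 07:00? ✗; start Sun 07:00 < Fri 13:00? ✗ → no.
rehearsal: end Wed 21:00 >= Fri 02:00? ✗; end Wed 21:00 < Sat 07:00? ✓; start Wed 17:00 < Fri 13:00? ✓ → no.
retro: end Sun 01:00 >= Fri 02:00? ✓; end Sun 01:00 < Sat 07:00? ✗; start Fri 22:00 < Fri 13:00? ✗ → no.
soundcheck: end Sat 00:00 >= Fri 02:00? ✓; end Sat 00:00 < Sat 07:00? ✓; start Wed 23:00 < Fri 13:00? ✓ → yes.
Result: design_review, load_test, soundcheck.

design_review, load_test, soundcheck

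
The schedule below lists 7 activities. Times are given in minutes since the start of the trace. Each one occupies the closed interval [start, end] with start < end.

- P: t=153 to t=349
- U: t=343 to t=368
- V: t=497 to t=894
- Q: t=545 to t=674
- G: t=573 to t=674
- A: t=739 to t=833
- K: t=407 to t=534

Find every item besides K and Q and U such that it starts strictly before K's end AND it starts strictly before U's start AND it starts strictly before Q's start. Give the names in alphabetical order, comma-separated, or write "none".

Conditions: its start is strictly before K's end (X.start < t=534) AND its start is strictly before U's start (X.start < t=343) AND its start is strictly before Q's start (X.start < t=545).
A: start t=739 < t=534? ✗; start t=739 < t=343? ✗; start t=739 < t=545? ✗ → no.
G: start t=573 < t=534? ✗; start t=573 < t=343? ✗; start t=573 < t=545? ✗ → no.
P: start t=153 < t=534? ✓; start t=153 < t=343? ✓; start t=153 < t=545? ✓ → yes.
V: start t=497 < t=534? ✓; start t=497 < t=343? ✗; start t=497 < t=545? ✓ → no.
Result: P.

P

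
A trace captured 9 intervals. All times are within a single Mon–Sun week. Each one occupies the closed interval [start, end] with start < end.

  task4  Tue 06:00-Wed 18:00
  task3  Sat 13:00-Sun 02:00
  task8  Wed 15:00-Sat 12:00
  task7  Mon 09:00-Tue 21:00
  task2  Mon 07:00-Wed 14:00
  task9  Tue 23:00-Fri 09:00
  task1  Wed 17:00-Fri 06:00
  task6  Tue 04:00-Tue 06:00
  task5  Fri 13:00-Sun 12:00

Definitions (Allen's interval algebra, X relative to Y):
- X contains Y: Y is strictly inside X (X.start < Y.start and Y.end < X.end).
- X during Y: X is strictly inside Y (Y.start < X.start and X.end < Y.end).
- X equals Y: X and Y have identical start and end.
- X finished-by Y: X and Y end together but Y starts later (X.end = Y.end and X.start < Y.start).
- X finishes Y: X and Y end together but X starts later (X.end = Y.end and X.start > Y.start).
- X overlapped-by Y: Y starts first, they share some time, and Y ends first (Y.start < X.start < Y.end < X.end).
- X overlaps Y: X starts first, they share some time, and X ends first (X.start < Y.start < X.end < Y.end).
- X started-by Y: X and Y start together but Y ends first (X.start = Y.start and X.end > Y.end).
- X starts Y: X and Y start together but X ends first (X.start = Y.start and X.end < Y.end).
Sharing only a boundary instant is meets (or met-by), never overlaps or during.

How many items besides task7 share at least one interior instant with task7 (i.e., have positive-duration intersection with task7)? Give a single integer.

Target task7 = [Mon 09:00, Tue 21:00].
task1 [Wed 17:00, Fri 06:00] → after → no.
task2 [Mon 07:00, Wed 14:00] → contains → counts.
task3 [Sat 13:00, Sun 02:00] → after → no.
task4 [Tue 06:00, Wed 18:00] → overlapped-by → counts.
task5 [Fri 13:00, Sun 12:00] → after → no.
task6 [Tue 04:00, Tue 06:00] → during → counts.
task8 [Wed 15:00, Sat 12:00] → after → no.
task9 [Tue 23:00, Fri 09:00] → after → no.
Total: 3.

3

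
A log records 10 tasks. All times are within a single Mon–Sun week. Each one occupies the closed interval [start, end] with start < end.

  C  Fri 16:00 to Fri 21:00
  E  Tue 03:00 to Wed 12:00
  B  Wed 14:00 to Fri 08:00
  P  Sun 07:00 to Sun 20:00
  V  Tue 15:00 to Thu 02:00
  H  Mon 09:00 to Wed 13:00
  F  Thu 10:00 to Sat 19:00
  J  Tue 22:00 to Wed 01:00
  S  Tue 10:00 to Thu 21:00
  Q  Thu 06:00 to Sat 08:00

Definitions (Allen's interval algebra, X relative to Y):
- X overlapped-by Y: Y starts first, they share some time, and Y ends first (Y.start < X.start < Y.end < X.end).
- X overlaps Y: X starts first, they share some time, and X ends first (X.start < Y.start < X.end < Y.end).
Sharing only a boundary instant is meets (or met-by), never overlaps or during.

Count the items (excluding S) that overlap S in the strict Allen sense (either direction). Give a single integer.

5

Target S = [Tue 10:00, Thu 21:00].
B [Wed 14:00, Fri 08:00] → overlapped-by → counts.
C [Fri 16:00, Fri 21:00] → after → no.
E [Tue 03:00, Wed 12:00] → overlaps → counts.
F [Thu 10:00, Sat 19:00] → overlapped-by → counts.
H [Mon 09:00, Wed 13:00] → overlaps → counts.
J [Tue 22:00, Wed 01:00] → during → no.
P [Sun 07:00, Sun 20:00] → after → no.
Q [Thu 06:00, Sat 08:00] → overlapped-by → counts.
V [Tue 15:00, Thu 02:00] → during → no.
Total: 5.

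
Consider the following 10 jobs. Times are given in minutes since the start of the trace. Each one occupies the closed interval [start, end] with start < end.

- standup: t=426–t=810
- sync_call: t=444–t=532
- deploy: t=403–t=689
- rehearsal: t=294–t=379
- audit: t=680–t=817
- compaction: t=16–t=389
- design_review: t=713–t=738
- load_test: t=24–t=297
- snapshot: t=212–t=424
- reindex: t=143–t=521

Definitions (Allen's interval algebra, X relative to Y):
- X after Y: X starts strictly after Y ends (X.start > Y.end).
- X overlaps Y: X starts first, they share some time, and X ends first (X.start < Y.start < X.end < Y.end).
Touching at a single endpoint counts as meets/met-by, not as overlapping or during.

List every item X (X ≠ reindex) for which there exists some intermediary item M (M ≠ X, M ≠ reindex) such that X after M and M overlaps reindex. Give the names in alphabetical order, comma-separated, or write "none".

audit, deploy, design_review, standup, sync_call

Target reindex = [t=143, t=521].
Intermediaries M with M overlaps reindex: compaction, load_test.
Via compaction — items with X after compaction: audit, deploy, design_review, standup, sync_call.
Via load_test — items with X after load_test: audit, deploy, design_review, standup, sync_call.
Union: audit, deploy, design_review, standup, sync_call.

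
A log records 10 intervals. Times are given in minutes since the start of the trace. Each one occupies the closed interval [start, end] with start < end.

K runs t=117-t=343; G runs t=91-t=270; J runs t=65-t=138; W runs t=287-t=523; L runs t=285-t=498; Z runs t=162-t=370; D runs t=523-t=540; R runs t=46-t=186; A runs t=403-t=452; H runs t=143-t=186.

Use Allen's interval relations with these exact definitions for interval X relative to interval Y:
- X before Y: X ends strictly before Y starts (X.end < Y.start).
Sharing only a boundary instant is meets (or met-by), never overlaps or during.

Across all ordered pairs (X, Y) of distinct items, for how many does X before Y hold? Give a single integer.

24

Checking all 90 ordered pairs for relation 'before'; matching pairs in alphabetical order:
(A, D): A before D ✓
(G, A): G before A ✓
(G, D): G before D ✓
(G, L): G before L ✓
(G, W): G before W ✓
(H, A): H before A ✓
(H, D): H before D ✓
(H, L): H before L ✓
(H, W): H before W ✓
(J, A): J before A ✓
(J, D): J before D ✓
(J, H): J before H ✓
(J, L): J before L ✓
(J, W): J before W ✓
(J, Z): J before Z ✓
(K, A): K before A ✓
(K, D): K before D ✓
(L, D): L before D ✓
(R, A): R before A ✓
(R, D): R before D ✓
(R, L): R before L ✓
(R, W): R before W ✓
(Z, A): Z before A ✓
(Z, D): Z before D ✓
Count: 24.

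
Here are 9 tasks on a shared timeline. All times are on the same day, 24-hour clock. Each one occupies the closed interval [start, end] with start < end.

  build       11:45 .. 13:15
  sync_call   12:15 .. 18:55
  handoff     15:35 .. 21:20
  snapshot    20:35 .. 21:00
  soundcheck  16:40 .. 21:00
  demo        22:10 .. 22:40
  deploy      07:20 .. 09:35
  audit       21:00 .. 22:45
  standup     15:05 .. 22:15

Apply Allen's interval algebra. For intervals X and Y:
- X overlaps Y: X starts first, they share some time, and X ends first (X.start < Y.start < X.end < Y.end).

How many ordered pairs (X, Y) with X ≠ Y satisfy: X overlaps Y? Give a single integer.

7

Checking all 72 ordered pairs for relation 'overlaps'; matching pairs in alphabetical order:
(build, sync_call): build overlaps sync_call ✓
(handoff, audit): handoff overlaps audit ✓
(standup, audit): standup overlaps audit ✓
(standup, demo): standup overlaps demo ✓
(sync_call, handoff): sync_call overlaps handoff ✓
(sync_call, soundcheck): sync_call overlaps soundcheck ✓
(sync_call, standup): sync_call overlaps standup ✓
Count: 7.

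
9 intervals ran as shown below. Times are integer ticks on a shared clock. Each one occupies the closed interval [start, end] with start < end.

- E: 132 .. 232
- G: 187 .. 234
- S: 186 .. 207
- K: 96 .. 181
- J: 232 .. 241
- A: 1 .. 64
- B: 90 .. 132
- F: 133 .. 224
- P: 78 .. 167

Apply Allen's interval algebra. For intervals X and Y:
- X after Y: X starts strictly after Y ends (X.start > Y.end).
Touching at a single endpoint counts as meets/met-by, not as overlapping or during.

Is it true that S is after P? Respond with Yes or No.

S = [186, 207], P = [78, 167].
Actual relation of S to P: after.
Asked whether 'after' holds → Yes.

Yes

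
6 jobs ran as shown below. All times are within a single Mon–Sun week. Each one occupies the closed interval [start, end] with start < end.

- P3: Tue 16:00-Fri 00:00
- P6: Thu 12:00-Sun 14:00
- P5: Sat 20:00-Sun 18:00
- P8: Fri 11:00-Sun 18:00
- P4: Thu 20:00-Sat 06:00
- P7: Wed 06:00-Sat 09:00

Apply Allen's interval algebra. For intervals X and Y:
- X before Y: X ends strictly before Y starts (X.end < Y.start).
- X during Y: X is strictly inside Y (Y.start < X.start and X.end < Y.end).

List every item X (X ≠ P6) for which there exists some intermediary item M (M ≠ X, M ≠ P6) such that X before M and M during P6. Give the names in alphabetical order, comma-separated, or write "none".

Target P6 = [Thu 12:00, Sun 14:00].
Intermediaries M with M during P6: P4.
Via P4 — items with X before P4: none.
Union: none.

none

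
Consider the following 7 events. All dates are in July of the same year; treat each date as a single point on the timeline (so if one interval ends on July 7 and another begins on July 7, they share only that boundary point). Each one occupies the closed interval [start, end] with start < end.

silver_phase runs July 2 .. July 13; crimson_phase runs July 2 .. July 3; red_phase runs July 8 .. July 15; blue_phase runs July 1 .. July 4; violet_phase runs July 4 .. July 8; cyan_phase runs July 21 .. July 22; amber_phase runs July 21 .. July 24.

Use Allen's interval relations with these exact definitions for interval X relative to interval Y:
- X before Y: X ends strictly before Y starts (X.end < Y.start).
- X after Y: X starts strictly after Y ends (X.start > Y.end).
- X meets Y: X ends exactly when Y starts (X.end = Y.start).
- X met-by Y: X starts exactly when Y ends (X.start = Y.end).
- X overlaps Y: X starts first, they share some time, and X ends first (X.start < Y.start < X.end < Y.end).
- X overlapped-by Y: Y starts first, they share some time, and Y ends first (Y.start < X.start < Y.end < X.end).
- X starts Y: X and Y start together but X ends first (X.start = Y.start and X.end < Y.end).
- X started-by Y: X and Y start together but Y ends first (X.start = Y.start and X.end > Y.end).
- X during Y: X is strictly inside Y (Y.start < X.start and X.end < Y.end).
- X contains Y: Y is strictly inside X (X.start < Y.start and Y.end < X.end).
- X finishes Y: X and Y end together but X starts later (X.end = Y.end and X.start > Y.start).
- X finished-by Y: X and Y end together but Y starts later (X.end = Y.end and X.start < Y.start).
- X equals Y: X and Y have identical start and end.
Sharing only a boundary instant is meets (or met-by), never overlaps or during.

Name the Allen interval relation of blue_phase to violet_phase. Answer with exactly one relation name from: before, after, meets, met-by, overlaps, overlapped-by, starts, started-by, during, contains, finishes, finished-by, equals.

meets

blue_phase = [July 1, July 4]; violet_phase = [July 4, July 8].
Compare endpoints: blue_phase.start < violet_phase.start, blue_phase.start < violet_phase.end, blue_phase.end = violet_phase.start, blue_phase.end < violet_phase.end.
That pattern is 'meets'.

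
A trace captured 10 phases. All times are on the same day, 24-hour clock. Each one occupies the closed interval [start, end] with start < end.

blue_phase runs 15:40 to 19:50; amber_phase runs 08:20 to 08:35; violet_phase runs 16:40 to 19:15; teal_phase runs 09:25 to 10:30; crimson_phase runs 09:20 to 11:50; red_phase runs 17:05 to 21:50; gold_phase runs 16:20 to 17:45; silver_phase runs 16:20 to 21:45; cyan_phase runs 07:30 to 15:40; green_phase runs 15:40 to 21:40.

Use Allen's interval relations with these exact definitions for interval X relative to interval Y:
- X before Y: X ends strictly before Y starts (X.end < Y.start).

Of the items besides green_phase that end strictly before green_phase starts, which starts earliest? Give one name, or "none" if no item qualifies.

amber_phase

Target green_phase = [15:40, 21:40].
amber_phase [08:20, 08:35] → before → candidate.
blue_phase [15:40, 19:50] → starts → excluded.
crimson_phase [09:20, 11:50] → before → candidate.
cyan_phase [07:30, 15:40] → meets → excluded.
gold_phase [16:20, 17:45] → during → excluded.
red_phase [17:05, 21:50] → overlapped-by → excluded.
silver_phase [16:20, 21:45] → overlapped-by → excluded.
teal_phase [09:25, 10:30] → before → candidate.
violet_phase [16:40, 19:15] → during → excluded.
Among candidates, earliest start is 08:20 → amber_phase.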